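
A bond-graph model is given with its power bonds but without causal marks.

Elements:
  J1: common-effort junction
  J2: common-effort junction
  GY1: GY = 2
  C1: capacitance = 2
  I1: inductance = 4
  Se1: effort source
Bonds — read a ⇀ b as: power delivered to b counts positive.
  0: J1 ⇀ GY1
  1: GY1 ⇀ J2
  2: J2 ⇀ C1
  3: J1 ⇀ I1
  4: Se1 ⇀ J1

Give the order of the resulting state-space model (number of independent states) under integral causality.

β4 →J1  (source Se1 imposes e)
β0 →GY1  (0-jn J1 has e-setter on 4)
β3 →I1  (0-jn J1 has e-setter on 4)
β1 →GY1  (through GY1, causality inverts; strokes same side of GY1)
β2 →J2  (only one effort-in slot at J2)

2  (C1, I1 all integral)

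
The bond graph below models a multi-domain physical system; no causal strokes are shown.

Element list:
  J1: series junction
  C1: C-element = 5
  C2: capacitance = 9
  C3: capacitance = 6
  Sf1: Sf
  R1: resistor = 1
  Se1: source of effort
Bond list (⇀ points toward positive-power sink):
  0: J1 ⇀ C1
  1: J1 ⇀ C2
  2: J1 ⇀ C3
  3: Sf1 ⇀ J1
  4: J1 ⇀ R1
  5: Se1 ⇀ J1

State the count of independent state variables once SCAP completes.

3  (C1, C2, C3 all integral)

bond 3 stroke at Sf1  (source Sf1 imposes f)
bond 5 stroke at J1  (source Se1 imposes e)
bond 0 stroke at J1  (common-f at J1 fixed by 3)
bond 1 stroke at J1  (J1 flow already set via bond 3)
bond 2 stroke at J1  (common-f at J1 fixed by 3)
bond 4 stroke at J1  (J1: bond 3 brought flow, rest push out)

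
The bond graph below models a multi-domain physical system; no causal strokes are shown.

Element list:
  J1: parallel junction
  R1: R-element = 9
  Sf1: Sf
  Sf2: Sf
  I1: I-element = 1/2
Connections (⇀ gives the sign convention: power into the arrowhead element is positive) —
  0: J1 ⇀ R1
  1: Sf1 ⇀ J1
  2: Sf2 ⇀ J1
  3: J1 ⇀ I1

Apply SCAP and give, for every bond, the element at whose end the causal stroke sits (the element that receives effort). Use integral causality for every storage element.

#0 |J1
#1 |Sf1
#2 |Sf2
#3 |I1

b1 →Sf1  (Sf1 (Sf) sets flow on bond)
b2 →Sf2  (Sf2 (Sf) sets flow on bond)
b3 →I1  (I1: I, integral causality)
b0 →J1  (only one effort-in slot at J1)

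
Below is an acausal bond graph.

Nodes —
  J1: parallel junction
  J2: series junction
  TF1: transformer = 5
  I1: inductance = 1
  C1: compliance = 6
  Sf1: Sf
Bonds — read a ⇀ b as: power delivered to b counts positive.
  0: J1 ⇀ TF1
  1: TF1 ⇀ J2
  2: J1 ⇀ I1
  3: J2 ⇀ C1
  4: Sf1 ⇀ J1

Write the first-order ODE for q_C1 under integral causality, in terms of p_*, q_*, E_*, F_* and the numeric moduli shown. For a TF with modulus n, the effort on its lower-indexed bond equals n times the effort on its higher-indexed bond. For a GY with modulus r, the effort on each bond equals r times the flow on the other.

#4 |Sf1  (source Sf1 imposes f)
#2 |I1  (I1 integral (f out))
#0 |J1  (J1 needs exactly one e-in)
#1 |TF1  (through TF1, causality passes straight; one stroke at TF1)
#3 |J2  (J2: bond 1 brought flow, rest push out)

dq_C1/dt = 5*F_Sf1 - 5*p_I1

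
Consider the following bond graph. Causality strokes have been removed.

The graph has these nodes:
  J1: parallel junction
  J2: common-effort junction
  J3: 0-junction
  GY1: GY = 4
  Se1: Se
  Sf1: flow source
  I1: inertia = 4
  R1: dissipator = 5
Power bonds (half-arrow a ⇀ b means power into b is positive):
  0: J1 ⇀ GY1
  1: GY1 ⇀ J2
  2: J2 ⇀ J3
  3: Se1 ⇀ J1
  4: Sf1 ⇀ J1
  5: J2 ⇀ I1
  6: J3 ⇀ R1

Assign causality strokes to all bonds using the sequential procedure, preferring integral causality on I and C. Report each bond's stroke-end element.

bond 3 |J1  (Se1: effort source, stroke at far end)
bond 4 |Sf1  (source Sf1 imposes f)
bond 0 |GY1  (common-e at J1 fixed by 3)
bond 1 |GY1  (GY1: gyrator matches bond 0)
bond 5 |I1  (I1 integral (f out))
bond 2 |J2  (closing 0-jn rule on J2)
bond 6 |J3  (closing 0-jn rule on J3)

β0 stroke at GY1
β1 stroke at GY1
β2 stroke at J2
β3 stroke at J1
β4 stroke at Sf1
β5 stroke at I1
β6 stroke at J3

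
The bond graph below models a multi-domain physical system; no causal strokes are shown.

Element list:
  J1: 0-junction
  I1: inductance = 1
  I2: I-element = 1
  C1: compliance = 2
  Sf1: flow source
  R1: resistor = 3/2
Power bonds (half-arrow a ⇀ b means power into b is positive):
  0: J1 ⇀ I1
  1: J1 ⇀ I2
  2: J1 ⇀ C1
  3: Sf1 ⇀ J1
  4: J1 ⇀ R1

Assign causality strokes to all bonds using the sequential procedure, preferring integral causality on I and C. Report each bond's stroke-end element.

β3 stroke at Sf1  (Sf1: flow source, stroke at near end)
β0 stroke at I1  (I1: I, integral causality)
β1 stroke at I2  (prefer integral on I2)
β2 stroke at J1  (prefer integral on C1)
β4 stroke at R1  (J1 effort already set via bond 2)

#0 stroke→I1
#1 stroke→I2
#2 stroke→J1
#3 stroke→Sf1
#4 stroke→R1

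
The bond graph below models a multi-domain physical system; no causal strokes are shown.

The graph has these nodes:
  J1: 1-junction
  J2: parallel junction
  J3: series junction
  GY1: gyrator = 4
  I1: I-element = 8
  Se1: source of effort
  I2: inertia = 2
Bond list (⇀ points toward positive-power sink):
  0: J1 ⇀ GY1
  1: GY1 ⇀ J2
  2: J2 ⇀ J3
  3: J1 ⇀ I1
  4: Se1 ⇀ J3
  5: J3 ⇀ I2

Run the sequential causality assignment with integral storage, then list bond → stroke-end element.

β4 stroke at J3  (Se1: effort source, stroke at far end)
β3 stroke at I1  (I1 outputs flow p/I1)
β0 stroke at J1  (common-f at J1 fixed by 3)
β1 stroke at J2  (GY1: gyrator matches bond 0)
β2 stroke at J3  (J2 effort already set via bond 1)
β5 stroke at I2  (closing 1-jn rule on J3)

β0 |J1
β1 |J2
β2 |J3
β3 |I1
β4 |J3
β5 |I2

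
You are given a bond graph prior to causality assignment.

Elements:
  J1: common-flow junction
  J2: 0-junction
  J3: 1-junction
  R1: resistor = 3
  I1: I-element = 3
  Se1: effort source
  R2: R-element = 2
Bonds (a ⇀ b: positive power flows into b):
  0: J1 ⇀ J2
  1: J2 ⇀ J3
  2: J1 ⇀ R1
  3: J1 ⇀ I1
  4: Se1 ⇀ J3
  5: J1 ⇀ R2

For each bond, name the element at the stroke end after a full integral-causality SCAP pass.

b4 |J3  (Se1 fixes effort; stroke away)
b1 |J2  (only one flow-in slot at J3)
b0 |J1  (common-e at J2 fixed by 1)
b3 |I1  (I1 outputs flow p/I1)
b2 |J1  (J1: bond 3 brought flow, rest push out)
b5 |J1  (common-f at J1 fixed by 3)

β0 →J1
β1 →J2
β2 →J1
β3 →I1
β4 →J3
β5 →J1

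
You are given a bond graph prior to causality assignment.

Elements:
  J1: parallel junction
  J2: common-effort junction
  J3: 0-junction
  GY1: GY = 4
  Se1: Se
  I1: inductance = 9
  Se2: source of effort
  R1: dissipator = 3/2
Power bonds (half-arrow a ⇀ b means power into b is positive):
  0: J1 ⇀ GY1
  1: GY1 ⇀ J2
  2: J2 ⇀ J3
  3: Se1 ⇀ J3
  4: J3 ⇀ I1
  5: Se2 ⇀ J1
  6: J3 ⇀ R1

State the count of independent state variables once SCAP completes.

1  (I1 all integral)

b3 stroke→J3  (source Se1 imposes e)
b5 stroke→J1  (Se2 (Se) sets effort on bond)
b0 stroke→GY1  (common-e at J1 fixed by 5)
b2 stroke→J2  (common-e at J3 fixed by 3)
b4 stroke→I1  (0-jn J3 has e-setter on 3)
b6 stroke→R1  (J3 effort already set via bond 3)
b1 stroke→GY1  (through GY1, causality inverts; strokes same side of GY1)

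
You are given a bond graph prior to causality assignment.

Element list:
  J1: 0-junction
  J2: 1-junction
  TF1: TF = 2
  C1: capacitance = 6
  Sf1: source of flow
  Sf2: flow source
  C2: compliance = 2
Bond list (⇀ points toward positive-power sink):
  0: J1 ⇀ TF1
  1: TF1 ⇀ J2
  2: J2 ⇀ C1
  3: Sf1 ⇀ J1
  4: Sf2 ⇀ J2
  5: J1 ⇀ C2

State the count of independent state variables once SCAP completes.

#3 |Sf1  (Sf1 fixes flow; stroke at Sf1)
#4 |Sf2  (Sf2 (Sf) sets flow on bond)
#1 |J2  (J2: bond 4 brought flow, rest push out)
#2 |J2  (common-f at J2 fixed by 4)
#0 |TF1  (TF1: transformer flips bond 1)
#5 |J1  (J1: last free bond brings effort in)

2  (C1, C2 all integral)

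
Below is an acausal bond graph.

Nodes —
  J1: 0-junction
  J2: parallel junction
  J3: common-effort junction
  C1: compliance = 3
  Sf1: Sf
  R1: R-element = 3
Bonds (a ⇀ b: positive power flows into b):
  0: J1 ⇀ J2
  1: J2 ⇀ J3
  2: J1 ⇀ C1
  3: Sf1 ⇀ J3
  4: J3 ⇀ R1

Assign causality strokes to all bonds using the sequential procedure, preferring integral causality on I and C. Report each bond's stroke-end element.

b0 stroke→J2
b1 stroke→J3
b2 stroke→J1
b3 stroke→Sf1
b4 stroke→R1

#3 stroke at Sf1  (Sf1: flow source, stroke at near end)
#2 stroke at J1  (C1: C, integral causality)
#0 stroke at J2  (0-jn J1 has e-setter on 2)
#1 stroke at J3  (J2: bond 0 brought effort, rest push out)
#4 stroke at R1  (J3: bond 1 brought effort, rest push out)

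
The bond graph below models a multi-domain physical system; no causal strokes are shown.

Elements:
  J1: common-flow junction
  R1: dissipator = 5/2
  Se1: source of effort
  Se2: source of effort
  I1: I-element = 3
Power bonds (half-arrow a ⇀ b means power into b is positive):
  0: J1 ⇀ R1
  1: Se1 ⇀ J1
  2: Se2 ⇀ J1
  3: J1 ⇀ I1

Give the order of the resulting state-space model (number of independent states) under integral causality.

bond 1 stroke at J1  (Se1 (Se) sets effort on bond)
bond 2 stroke at J1  (source Se2 imposes e)
bond 3 stroke at I1  (I1 integral (f out))
bond 0 stroke at J1  (common-f at J1 fixed by 3)

1  (I1 all integral)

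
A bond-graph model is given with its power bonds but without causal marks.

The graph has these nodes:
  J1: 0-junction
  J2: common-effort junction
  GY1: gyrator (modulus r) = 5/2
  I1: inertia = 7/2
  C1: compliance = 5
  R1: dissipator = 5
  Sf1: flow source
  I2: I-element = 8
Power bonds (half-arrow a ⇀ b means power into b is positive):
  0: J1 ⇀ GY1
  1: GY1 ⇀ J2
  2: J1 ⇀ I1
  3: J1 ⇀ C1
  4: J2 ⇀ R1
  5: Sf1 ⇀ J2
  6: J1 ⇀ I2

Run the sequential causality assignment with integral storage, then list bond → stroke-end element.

b5 |Sf1  (Sf1 fixes flow; stroke at Sf1)
b2 |I1  (I1 outputs flow p/I1)
b3 |J1  (C1: C, integral causality)
b0 |GY1  (common-e at J1 fixed by 3)
b6 |I2  (common-e at J1 fixed by 3)
b1 |GY1  (GY1 both-in/both-out from 0)
b4 |J2  (J2: last free bond brings effort in)

b0 |GY1
b1 |GY1
b2 |I1
b3 |J1
b4 |J2
b5 |Sf1
b6 |I2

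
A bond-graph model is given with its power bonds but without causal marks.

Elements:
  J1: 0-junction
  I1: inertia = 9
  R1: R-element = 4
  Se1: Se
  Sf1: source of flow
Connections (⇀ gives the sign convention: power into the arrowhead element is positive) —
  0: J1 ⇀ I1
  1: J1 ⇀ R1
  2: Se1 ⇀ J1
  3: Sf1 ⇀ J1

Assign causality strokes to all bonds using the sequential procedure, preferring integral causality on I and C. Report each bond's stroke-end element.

b2 stroke at J1  (source Se1 imposes e)
b3 stroke at Sf1  (Sf1 (Sf) sets flow on bond)
b0 stroke at I1  (common-e at J1 fixed by 2)
b1 stroke at R1  (J1: bond 2 brought effort, rest push out)

#0 stroke at I1
#1 stroke at R1
#2 stroke at J1
#3 stroke at Sf1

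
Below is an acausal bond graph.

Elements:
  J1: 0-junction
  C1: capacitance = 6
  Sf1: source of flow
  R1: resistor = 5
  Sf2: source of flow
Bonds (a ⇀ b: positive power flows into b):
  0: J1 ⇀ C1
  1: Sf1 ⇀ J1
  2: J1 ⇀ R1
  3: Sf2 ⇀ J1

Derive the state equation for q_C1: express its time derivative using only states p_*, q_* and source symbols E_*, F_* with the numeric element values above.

b1 stroke→Sf1  (Sf1: flow source, stroke at near end)
b3 stroke→Sf2  (source Sf2 imposes f)
b0 stroke→J1  (C1 integral (e out))
b2 stroke→R1  (J1 effort already set via bond 0)

dq_C1/dt = F_Sf1 + F_Sf2 - q_C1/30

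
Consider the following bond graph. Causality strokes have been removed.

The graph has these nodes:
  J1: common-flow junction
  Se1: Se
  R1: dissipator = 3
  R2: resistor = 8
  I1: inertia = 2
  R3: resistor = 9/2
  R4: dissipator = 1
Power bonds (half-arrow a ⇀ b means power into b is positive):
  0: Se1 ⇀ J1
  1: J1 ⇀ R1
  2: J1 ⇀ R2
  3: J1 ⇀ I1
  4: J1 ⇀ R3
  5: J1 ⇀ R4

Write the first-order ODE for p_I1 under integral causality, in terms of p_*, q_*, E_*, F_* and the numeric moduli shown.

bond 0 stroke at J1  (Se1: effort source, stroke at far end)
bond 3 stroke at I1  (I1 outputs flow p/I1)
bond 1 stroke at J1  (J1: bond 3 brought flow, rest push out)
bond 2 stroke at J1  (common-f at J1 fixed by 3)
bond 4 stroke at J1  (J1 flow already set via bond 3)
bond 5 stroke at J1  (1-jn J1 has f-setter on 3)

dp_I1/dt = E_Se1 - 33*p_I1/4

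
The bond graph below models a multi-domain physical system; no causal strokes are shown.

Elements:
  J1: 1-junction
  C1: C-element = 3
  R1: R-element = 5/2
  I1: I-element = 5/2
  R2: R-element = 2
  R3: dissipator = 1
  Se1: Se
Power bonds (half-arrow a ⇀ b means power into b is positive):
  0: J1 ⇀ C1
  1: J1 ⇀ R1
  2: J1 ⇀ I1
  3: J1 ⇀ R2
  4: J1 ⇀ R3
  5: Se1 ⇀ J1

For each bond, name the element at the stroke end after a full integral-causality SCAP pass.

#0 |J1
#1 |J1
#2 |I1
#3 |J1
#4 |J1
#5 |J1

β5 |J1  (Se1: effort source, stroke at far end)
β0 |J1  (C1 outputs effort q/C1)
β2 |I1  (I1 outputs flow p/I1)
β1 |J1  (J1: bond 2 brought flow, rest push out)
β3 |J1  (common-f at J1 fixed by 2)
β4 |J1  (common-f at J1 fixed by 2)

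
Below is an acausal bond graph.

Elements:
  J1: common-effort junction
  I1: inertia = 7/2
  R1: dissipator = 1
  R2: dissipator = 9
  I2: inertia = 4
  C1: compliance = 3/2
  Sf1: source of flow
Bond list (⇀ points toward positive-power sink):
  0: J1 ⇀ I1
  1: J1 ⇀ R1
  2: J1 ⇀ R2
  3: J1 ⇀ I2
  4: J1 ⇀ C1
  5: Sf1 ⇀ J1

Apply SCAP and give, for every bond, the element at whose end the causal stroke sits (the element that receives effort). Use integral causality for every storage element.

b5 stroke→Sf1  (Sf1 fixes flow; stroke at Sf1)
b0 stroke→I1  (I1 integral (f out))
b3 stroke→I2  (I2: I, integral causality)
b4 stroke→J1  (C1: C, integral causality)
b1 stroke→R1  (J1 effort already set via bond 4)
b2 stroke→R2  (0-jn J1 has e-setter on 4)

b0 |I1
b1 |R1
b2 |R2
b3 |I2
b4 |J1
b5 |Sf1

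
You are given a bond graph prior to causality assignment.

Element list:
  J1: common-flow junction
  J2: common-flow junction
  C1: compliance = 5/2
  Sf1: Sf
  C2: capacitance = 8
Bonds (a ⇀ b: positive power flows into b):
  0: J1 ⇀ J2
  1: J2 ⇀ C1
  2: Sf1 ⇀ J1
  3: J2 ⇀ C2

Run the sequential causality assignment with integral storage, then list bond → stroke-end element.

β2 stroke→Sf1  (source Sf1 imposes f)
β0 stroke→J1  (J1: bond 2 brought flow, rest push out)
β1 stroke→J2  (1-jn J2 has f-setter on 0)
β3 stroke→J2  (J2: bond 0 brought flow, rest push out)

β0 →J1
β1 →J2
β2 →Sf1
β3 →J2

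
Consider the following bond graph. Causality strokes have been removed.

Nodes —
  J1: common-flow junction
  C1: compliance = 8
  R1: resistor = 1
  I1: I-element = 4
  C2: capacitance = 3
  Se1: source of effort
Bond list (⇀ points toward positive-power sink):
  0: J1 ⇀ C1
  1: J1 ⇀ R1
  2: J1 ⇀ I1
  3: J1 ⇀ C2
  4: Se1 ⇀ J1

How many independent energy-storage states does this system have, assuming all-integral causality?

3  (C1, C2, I1 all integral)

b4 |J1  (Se1 (Se) sets effort on bond)
b0 |J1  (C1 outputs effort q/C1)
b2 |I1  (I1 outputs flow p/I1)
b1 |J1  (J1: bond 2 brought flow, rest push out)
b3 |J1  (J1 flow already set via bond 2)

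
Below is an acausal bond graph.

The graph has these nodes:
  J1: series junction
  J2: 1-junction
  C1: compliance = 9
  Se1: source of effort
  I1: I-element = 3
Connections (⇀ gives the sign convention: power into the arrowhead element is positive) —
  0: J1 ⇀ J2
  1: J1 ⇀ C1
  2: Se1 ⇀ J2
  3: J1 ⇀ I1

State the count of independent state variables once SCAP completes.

b2 stroke at J2  (Se1 fixes effort; stroke away)
b0 stroke at J1  (only one flow-in slot at J2)
b1 stroke at J1  (C1 integral (e out))
b3 stroke at I1  (J1: last free bond brings flow in)

2  (C1, I1 all integral)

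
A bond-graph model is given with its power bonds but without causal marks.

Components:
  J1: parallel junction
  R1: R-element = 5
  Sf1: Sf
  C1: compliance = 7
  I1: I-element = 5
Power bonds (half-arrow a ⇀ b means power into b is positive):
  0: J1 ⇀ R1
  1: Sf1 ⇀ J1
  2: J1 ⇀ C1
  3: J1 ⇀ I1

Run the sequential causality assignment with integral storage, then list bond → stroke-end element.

b1 |Sf1  (Sf1 (Sf) sets flow on bond)
b2 |J1  (C1 outputs effort q/C1)
b0 |R1  (common-e at J1 fixed by 2)
b3 |I1  (J1: bond 2 brought effort, rest push out)

bond 0 →R1
bond 1 →Sf1
bond 2 →J1
bond 3 →I1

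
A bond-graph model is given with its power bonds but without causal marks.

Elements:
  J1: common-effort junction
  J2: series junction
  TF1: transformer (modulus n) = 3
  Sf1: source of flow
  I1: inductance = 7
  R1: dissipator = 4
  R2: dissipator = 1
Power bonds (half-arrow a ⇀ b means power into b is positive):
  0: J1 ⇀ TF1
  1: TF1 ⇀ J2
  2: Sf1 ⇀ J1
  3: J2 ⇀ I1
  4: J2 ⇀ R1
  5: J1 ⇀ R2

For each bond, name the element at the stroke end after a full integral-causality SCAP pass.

β0 stroke at TF1
β1 stroke at J2
β2 stroke at Sf1
β3 stroke at I1
β4 stroke at J2
β5 stroke at J1

b2 |Sf1  (source Sf1 imposes f)
b3 |I1  (prefer integral on I1)
b1 |J2  (common-f at J2 fixed by 3)
b4 |J2  (J2 flow already set via bond 3)
b0 |TF1  (TF1: transformer flips bond 1)
b5 |J1  (only one effort-in slot at J1)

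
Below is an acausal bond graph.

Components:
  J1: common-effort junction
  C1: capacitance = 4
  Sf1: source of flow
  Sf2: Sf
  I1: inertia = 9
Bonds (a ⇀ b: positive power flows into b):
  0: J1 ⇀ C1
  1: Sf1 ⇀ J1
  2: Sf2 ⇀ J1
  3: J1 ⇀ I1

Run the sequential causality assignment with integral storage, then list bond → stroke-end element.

β1 |Sf1  (source Sf1 imposes f)
β2 |Sf2  (Sf2 (Sf) sets flow on bond)
β0 |J1  (C1: C, integral causality)
β3 |I1  (J1: bond 0 brought effort, rest push out)

bond 0 stroke→J1
bond 1 stroke→Sf1
bond 2 stroke→Sf2
bond 3 stroke→I1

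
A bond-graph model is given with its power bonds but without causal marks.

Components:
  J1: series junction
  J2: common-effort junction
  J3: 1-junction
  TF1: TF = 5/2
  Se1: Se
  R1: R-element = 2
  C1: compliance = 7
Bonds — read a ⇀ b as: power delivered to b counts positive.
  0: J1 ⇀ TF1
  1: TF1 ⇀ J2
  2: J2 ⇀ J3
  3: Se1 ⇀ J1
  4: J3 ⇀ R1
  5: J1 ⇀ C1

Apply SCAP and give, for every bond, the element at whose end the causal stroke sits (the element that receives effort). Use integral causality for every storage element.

β3 stroke at J1  (Se1 fixes effort; stroke away)
β5 stroke at J1  (prefer integral on C1)
β0 stroke at TF1  (J1 needs exactly one f-in)
β1 stroke at J2  (TF1: transformer flips bond 0)
β2 stroke at J3  (J2 effort already set via bond 1)
β4 stroke at R1  (only one flow-in slot at J3)

b0 |TF1
b1 |J2
b2 |J3
b3 |J1
b4 |R1
b5 |J1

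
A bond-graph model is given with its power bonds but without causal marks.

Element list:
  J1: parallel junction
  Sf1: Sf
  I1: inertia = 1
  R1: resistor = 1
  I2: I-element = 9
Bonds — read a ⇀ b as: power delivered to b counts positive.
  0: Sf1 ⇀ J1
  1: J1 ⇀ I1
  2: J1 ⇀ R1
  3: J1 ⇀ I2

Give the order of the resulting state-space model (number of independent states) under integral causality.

β0 stroke→Sf1  (source Sf1 imposes f)
β1 stroke→I1  (I1 integral (f out))
β3 stroke→I2  (prefer integral on I2)
β2 stroke→J1  (J1: last free bond brings effort in)

2  (I1, I2 all integral)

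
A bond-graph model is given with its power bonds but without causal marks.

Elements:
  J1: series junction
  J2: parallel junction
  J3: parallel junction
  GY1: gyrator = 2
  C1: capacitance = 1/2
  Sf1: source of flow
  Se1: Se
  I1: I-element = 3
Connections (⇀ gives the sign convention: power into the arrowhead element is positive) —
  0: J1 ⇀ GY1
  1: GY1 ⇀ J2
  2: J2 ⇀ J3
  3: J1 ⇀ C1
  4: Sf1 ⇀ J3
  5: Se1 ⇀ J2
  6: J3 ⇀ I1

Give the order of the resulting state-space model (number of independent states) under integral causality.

2  (C1, I1 all integral)

#4 |Sf1  (Sf1 (Sf) sets flow on bond)
#5 |J2  (Se1: effort source, stroke at far end)
#1 |GY1  (J2 effort already set via bond 5)
#2 |J3  (0-jn J2 has e-setter on 5)
#6 |I1  (common-e at J3 fixed by 2)
#0 |GY1  (GY GY1: same side as bond 1)
#3 |J1  (1-jn J1 has f-setter on 0)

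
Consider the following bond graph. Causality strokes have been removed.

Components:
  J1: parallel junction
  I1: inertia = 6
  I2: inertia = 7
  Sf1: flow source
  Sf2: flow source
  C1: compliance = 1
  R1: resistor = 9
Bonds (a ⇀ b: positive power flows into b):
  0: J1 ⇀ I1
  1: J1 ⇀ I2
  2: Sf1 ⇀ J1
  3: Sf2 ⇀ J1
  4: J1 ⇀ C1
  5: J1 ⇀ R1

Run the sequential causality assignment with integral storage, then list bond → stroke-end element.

b0 stroke→I1
b1 stroke→I2
b2 stroke→Sf1
b3 stroke→Sf2
b4 stroke→J1
b5 stroke→R1

bond 2 →Sf1  (Sf1 fixes flow; stroke at Sf1)
bond 3 →Sf2  (Sf2: flow source, stroke at near end)
bond 0 →I1  (I1 integral (f out))
bond 1 →I2  (I2: I, integral causality)
bond 4 →J1  (C1: C, integral causality)
bond 5 →R1  (J1: bond 4 brought effort, rest push out)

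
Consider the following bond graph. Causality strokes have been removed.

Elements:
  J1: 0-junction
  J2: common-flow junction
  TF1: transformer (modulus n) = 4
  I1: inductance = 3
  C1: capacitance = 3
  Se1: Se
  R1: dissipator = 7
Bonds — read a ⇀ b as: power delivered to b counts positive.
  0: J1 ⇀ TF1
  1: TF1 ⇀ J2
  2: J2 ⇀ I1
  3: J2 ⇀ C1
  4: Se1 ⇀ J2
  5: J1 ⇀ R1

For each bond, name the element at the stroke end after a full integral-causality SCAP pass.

bond 0 stroke→TF1
bond 1 stroke→J2
bond 2 stroke→I1
bond 3 stroke→J2
bond 4 stroke→J2
bond 5 stroke→J1

b4 →J2  (Se1: effort source, stroke at far end)
b2 →I1  (I1 outputs flow p/I1)
b1 →J2  (common-f at J2 fixed by 2)
b3 →J2  (common-f at J2 fixed by 2)
b0 →TF1  (TF1 one-in-one-out from 1)
b5 →J1  (closing 0-jn rule on J1)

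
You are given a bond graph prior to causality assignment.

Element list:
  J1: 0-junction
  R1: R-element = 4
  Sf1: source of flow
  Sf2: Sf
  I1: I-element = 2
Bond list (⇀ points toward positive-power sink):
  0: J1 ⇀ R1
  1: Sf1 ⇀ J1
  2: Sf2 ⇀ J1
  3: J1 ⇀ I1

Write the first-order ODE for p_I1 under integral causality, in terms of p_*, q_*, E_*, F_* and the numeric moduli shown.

dp_I1/dt = 4*F_Sf1 + 4*F_Sf2 - 2*p_I1

b1 |Sf1  (Sf1 fixes flow; stroke at Sf1)
b2 |Sf2  (source Sf2 imposes f)
b3 |I1  (I1: I, integral causality)
b0 |J1  (only one effort-in slot at J1)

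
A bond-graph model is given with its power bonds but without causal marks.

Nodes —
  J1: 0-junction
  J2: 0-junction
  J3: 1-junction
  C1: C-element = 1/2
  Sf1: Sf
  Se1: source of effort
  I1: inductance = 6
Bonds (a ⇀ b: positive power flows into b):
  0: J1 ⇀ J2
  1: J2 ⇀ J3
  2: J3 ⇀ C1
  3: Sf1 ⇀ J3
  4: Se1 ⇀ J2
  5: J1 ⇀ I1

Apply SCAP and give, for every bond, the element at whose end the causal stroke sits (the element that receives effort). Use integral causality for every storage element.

b0 stroke→J1
b1 stroke→J3
b2 stroke→J3
b3 stroke→Sf1
b4 stroke→J2
b5 stroke→I1

#3 stroke→Sf1  (Sf1 (Sf) sets flow on bond)
#4 stroke→J2  (Se1 (Se) sets effort on bond)
#0 stroke→J1  (common-e at J2 fixed by 4)
#1 stroke→J3  (J2 effort already set via bond 4)
#2 stroke→J3  (J3: bond 3 brought flow, rest push out)
#5 stroke→I1  (J1 effort already set via bond 0)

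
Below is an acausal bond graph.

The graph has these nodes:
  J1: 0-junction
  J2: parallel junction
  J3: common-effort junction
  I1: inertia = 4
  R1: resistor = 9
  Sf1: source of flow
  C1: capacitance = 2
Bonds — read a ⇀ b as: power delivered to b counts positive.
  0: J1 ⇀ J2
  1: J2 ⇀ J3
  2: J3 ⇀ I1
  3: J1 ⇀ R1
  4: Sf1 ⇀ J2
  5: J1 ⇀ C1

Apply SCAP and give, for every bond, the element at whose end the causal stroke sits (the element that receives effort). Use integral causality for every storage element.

β4 stroke at Sf1  (Sf1 fixes flow; stroke at Sf1)
β2 stroke at I1  (I1 integral (f out))
β1 stroke at J3  (only one effort-in slot at J3)
β0 stroke at J2  (J2: last free bond brings effort in)
β5 stroke at J1  (prefer integral on C1)
β3 stroke at R1  (common-e at J1 fixed by 5)

#0 stroke→J2
#1 stroke→J3
#2 stroke→I1
#3 stroke→R1
#4 stroke→Sf1
#5 stroke→J1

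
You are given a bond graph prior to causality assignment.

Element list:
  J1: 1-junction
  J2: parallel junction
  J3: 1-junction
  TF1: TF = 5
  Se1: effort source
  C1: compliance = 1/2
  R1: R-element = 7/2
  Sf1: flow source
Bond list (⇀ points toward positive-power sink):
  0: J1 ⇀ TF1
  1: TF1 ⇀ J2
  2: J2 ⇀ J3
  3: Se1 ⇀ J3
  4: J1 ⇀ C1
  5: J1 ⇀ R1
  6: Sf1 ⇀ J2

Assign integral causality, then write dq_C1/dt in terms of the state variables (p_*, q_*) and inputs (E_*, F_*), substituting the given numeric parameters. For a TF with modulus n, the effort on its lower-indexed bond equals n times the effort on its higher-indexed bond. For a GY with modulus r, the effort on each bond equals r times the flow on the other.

β3 |J3  (Se1: effort source, stroke at far end)
β6 |Sf1  (source Sf1 imposes f)
β2 |J2  (J3: last free bond brings flow in)
β1 |TF1  (J2: bond 2 brought effort, rest push out)
β0 |J1  (TF1: transformer flips bond 1)
β4 |J1  (prefer integral on C1)
β5 |R1  (closing 1-jn rule on J1)

dq_C1/dt = 10*E_Se1/7 - 4*q_C1/7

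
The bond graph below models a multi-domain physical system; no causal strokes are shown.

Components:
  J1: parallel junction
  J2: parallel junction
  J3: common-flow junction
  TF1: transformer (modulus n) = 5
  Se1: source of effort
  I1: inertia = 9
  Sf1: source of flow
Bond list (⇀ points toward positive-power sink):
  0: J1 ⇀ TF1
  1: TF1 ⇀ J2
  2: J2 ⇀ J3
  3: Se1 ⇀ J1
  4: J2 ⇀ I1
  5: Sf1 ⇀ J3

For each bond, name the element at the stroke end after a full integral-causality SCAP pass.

#3 stroke→J1  (source Se1 imposes e)
#5 stroke→Sf1  (Sf1 fixes flow; stroke at Sf1)
#0 stroke→TF1  (J1 effort already set via bond 3)
#2 stroke→J3  (common-f at J3 fixed by 5)
#1 stroke→J2  (TF1: transformer flips bond 0)
#4 stroke→I1  (0-jn J2 has e-setter on 1)

bond 0 →TF1
bond 1 →J2
bond 2 →J3
bond 3 →J1
bond 4 →I1
bond 5 →Sf1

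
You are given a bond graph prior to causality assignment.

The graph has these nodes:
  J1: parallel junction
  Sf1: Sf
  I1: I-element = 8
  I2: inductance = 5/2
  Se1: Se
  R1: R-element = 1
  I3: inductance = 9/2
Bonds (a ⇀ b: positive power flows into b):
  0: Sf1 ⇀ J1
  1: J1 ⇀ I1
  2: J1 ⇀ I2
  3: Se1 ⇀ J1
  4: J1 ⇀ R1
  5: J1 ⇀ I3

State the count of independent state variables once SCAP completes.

b0 stroke at Sf1  (Sf1 (Sf) sets flow on bond)
b3 stroke at J1  (Se1: effort source, stroke at far end)
b1 stroke at I1  (J1 effort already set via bond 3)
b2 stroke at I2  (0-jn J1 has e-setter on 3)
b4 stroke at R1  (J1: bond 3 brought effort, rest push out)
b5 stroke at I3  (J1: bond 3 brought effort, rest push out)

3  (I1, I2, I3 all integral)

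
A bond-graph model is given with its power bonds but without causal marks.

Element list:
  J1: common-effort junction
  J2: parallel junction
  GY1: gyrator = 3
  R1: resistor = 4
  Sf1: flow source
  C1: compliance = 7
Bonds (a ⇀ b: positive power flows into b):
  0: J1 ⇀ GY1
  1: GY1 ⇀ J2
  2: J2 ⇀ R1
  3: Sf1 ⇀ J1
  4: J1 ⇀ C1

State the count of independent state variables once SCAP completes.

bond 3 →Sf1  (Sf1 (Sf) sets flow on bond)
bond 4 →J1  (C1 outputs effort q/C1)
bond 0 →GY1  (J1 effort already set via bond 4)
bond 1 →GY1  (through GY1, causality inverts; strokes same side of GY1)
bond 2 →J2  (only one effort-in slot at J2)

1  (C1 all integral)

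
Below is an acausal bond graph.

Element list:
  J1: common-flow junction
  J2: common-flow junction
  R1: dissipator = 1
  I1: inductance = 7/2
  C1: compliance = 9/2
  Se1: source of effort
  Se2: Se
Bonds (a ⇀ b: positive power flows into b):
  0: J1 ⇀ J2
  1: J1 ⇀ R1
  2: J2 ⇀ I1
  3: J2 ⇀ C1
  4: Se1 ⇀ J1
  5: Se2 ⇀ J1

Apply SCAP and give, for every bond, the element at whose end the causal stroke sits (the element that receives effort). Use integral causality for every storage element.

bond 0 stroke at J2
bond 1 stroke at J1
bond 2 stroke at I1
bond 3 stroke at J2
bond 4 stroke at J1
bond 5 stroke at J1

bond 4 stroke at J1  (Se1 (Se) sets effort on bond)
bond 5 stroke at J1  (Se2 (Se) sets effort on bond)
bond 2 stroke at I1  (I1: I, integral causality)
bond 0 stroke at J2  (1-jn J2 has f-setter on 2)
bond 3 stroke at J2  (1-jn J2 has f-setter on 2)
bond 1 stroke at J1  (J1: bond 0 brought flow, rest push out)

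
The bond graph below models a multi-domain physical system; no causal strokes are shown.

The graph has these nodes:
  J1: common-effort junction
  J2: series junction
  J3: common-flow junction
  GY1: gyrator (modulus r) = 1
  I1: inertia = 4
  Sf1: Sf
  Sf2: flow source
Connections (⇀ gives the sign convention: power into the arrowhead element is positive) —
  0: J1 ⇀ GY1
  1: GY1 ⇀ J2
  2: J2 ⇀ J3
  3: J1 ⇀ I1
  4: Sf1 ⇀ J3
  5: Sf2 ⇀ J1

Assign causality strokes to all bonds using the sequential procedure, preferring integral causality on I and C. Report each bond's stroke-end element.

bond 0 stroke at J1
bond 1 stroke at J2
bond 2 stroke at J3
bond 3 stroke at I1
bond 4 stroke at Sf1
bond 5 stroke at Sf2

b4 stroke→Sf1  (Sf1 (Sf) sets flow on bond)
b5 stroke→Sf2  (Sf2: flow source, stroke at near end)
b2 stroke→J3  (J3: bond 4 brought flow, rest push out)
b1 stroke→J2  (common-f at J2 fixed by 2)
b0 stroke→J1  (GY GY1: same side as bond 1)
b3 stroke→I1  (0-jn J1 has e-setter on 0)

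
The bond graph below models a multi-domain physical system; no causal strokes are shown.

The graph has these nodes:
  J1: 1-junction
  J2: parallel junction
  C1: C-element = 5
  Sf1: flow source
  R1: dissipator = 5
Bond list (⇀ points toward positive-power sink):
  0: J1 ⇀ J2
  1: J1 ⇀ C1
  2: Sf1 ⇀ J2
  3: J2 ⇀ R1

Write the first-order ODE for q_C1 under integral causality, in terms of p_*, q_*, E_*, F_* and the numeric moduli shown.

dq_C1/dt = -F_Sf1 - q_C1/25

b2 |Sf1  (Sf1: flow source, stroke at near end)
b1 |J1  (C1 integral (e out))
b0 |J2  (closing 1-jn rule on J1)
b3 |R1  (0-jn J2 has e-setter on 0)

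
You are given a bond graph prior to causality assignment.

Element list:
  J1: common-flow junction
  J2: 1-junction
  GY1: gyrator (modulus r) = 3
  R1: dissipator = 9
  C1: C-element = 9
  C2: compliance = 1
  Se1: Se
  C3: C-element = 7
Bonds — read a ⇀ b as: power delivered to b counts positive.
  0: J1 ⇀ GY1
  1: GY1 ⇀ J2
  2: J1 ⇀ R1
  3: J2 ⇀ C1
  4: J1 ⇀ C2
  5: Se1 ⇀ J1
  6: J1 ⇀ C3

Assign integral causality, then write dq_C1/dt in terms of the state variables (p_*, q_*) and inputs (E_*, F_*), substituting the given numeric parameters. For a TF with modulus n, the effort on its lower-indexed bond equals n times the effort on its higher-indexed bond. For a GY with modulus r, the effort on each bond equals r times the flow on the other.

β5 stroke→J1  (source Se1 imposes e)
β3 stroke→J2  (C1: C, integral causality)
β1 stroke→GY1  (only one flow-in slot at J2)
β0 stroke→GY1  (GY1: gyrator matches bond 1)
β2 stroke→J1  (common-f at J1 fixed by 0)
β4 stroke→J1  (J1: bond 0 brought flow, rest push out)
β6 stroke→J1  (J1: bond 0 brought flow, rest push out)

dq_C1/dt = E_Se1/3 - q_C1/9 - q_C2/3 - q_C3/21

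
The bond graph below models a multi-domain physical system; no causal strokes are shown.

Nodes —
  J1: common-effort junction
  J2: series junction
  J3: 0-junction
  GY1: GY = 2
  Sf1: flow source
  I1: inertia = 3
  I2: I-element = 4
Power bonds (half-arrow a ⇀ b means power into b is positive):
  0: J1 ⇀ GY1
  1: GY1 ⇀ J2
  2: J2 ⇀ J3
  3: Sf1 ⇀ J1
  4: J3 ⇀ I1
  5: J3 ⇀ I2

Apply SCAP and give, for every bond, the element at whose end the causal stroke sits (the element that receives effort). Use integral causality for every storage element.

bond 3 stroke at Sf1  (source Sf1 imposes f)
bond 0 stroke at J1  (J1: last free bond brings effort in)
bond 1 stroke at J2  (through GY1, causality inverts; strokes same side of GY1)
bond 2 stroke at J3  (only one flow-in slot at J2)
bond 4 stroke at I1  (J3 effort already set via bond 2)
bond 5 stroke at I2  (0-jn J3 has e-setter on 2)

β0 stroke at J1
β1 stroke at J2
β2 stroke at J3
β3 stroke at Sf1
β4 stroke at I1
β5 stroke at I2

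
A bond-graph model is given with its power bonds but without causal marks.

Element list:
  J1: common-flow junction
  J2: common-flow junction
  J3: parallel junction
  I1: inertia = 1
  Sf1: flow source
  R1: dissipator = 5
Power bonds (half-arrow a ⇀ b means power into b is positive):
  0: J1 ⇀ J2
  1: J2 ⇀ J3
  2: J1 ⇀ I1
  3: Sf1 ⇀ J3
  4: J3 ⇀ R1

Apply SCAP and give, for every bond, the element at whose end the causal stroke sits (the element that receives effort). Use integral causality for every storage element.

β3 stroke→Sf1  (Sf1 fixes flow; stroke at Sf1)
β2 stroke→I1  (I1 integral (f out))
β0 stroke→J1  (common-f at J1 fixed by 2)
β1 stroke→J2  (J2 flow already set via bond 0)
β4 stroke→J3  (J3: last free bond brings effort in)

#0 |J1
#1 |J2
#2 |I1
#3 |Sf1
#4 |J3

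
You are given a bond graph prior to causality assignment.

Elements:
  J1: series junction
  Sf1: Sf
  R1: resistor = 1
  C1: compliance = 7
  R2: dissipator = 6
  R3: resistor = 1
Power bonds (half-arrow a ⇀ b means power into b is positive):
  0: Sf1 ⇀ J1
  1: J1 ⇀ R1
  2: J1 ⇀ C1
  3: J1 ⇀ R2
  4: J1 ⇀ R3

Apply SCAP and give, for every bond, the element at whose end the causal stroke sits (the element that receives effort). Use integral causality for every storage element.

bond 0 →Sf1  (Sf1: flow source, stroke at near end)
bond 1 →J1  (common-f at J1 fixed by 0)
bond 2 →J1  (common-f at J1 fixed by 0)
bond 3 →J1  (J1: bond 0 brought flow, rest push out)
bond 4 →J1  (J1 flow already set via bond 0)

bond 0 →Sf1
bond 1 →J1
bond 2 →J1
bond 3 →J1
bond 4 →J1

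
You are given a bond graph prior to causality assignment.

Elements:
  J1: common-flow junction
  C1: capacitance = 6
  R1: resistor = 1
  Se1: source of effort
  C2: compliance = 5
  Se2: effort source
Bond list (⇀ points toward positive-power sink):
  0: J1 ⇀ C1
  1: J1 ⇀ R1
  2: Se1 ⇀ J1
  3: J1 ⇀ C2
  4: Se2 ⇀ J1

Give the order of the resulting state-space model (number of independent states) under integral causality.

#2 →J1  (source Se1 imposes e)
#4 →J1  (source Se2 imposes e)
#0 →J1  (C1 integral (e out))
#3 →J1  (C2: C, integral causality)
#1 →R1  (only one flow-in slot at J1)

2  (C1, C2 all integral)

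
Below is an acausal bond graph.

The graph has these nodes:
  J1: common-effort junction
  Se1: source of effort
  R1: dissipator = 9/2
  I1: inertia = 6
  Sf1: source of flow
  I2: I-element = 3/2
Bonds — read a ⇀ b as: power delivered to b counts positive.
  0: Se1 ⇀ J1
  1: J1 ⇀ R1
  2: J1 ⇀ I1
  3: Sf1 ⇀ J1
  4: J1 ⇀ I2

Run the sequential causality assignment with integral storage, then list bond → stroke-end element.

β0 stroke at J1  (Se1 fixes effort; stroke away)
β3 stroke at Sf1  (Sf1: flow source, stroke at near end)
β1 stroke at R1  (common-e at J1 fixed by 0)
β2 stroke at I1  (0-jn J1 has e-setter on 0)
β4 stroke at I2  (common-e at J1 fixed by 0)

#0 stroke→J1
#1 stroke→R1
#2 stroke→I1
#3 stroke→Sf1
#4 stroke→I2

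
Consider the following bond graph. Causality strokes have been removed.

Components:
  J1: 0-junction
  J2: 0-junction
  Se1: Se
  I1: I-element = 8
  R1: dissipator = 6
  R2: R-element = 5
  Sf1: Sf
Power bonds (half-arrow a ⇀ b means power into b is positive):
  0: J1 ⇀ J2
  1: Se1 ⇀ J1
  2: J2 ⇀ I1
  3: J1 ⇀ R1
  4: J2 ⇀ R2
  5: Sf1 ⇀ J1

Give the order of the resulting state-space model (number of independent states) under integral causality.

1  (I1 all integral)

b1 stroke at J1  (source Se1 imposes e)
b5 stroke at Sf1  (Sf1: flow source, stroke at near end)
b0 stroke at J2  (common-e at J1 fixed by 1)
b3 stroke at R1  (J1: bond 1 brought effort, rest push out)
b2 stroke at I1  (J2: bond 0 brought effort, rest push out)
b4 stroke at R2  (0-jn J2 has e-setter on 0)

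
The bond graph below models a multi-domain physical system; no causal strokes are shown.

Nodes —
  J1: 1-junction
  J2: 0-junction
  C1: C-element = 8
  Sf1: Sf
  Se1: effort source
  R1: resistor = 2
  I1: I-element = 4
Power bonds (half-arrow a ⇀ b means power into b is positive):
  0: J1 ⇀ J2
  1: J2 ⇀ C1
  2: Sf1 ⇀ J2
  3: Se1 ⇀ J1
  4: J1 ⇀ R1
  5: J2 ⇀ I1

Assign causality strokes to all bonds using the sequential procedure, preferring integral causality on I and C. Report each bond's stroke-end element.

β0 |J1
β1 |J2
β2 |Sf1
β3 |J1
β4 |R1
β5 |I1

β2 stroke→Sf1  (Sf1: flow source, stroke at near end)
β3 stroke→J1  (source Se1 imposes e)
β1 stroke→J2  (C1 integral (e out))
β0 stroke→J1  (J2: bond 1 brought effort, rest push out)
β5 stroke→I1  (common-e at J2 fixed by 1)
β4 stroke→R1  (only one flow-in slot at J1)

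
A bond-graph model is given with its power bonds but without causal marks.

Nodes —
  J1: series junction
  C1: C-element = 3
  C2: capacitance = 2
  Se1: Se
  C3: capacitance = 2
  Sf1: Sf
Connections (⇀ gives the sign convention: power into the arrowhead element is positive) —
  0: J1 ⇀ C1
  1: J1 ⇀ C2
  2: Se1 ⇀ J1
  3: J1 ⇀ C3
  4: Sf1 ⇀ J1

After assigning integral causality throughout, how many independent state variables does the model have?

3  (C1, C2, C3 all integral)

bond 2 stroke at J1  (Se1 (Se) sets effort on bond)
bond 4 stroke at Sf1  (Sf1: flow source, stroke at near end)
bond 0 stroke at J1  (J1: bond 4 brought flow, rest push out)
bond 1 stroke at J1  (common-f at J1 fixed by 4)
bond 3 stroke at J1  (J1: bond 4 brought flow, rest push out)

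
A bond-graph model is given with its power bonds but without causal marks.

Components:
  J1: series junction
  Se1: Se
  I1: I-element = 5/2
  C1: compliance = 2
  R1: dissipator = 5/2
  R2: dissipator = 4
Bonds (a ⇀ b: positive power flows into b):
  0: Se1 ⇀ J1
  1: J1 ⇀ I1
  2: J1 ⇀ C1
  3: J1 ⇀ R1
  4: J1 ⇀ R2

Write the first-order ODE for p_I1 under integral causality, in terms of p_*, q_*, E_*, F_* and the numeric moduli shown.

β0 |J1  (Se1 (Se) sets effort on bond)
β1 |I1  (prefer integral on I1)
β2 |J1  (J1 flow already set via bond 1)
β3 |J1  (common-f at J1 fixed by 1)
β4 |J1  (common-f at J1 fixed by 1)

dp_I1/dt = E_Se1 - 13*p_I1/5 - q_C1/2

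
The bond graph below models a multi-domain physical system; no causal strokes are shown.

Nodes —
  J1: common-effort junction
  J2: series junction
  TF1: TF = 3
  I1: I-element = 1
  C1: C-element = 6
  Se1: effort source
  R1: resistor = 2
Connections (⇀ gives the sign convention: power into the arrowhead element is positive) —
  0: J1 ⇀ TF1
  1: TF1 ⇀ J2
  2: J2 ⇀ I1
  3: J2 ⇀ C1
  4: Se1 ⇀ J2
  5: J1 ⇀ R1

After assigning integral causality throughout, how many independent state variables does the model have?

2  (C1, I1 all integral)

b4 →J2  (Se1 fixes effort; stroke away)
b2 →I1  (I1 outputs flow p/I1)
b1 →J2  (J2: bond 2 brought flow, rest push out)
b3 →J2  (J2 flow already set via bond 2)
b0 →TF1  (TF TF1: opposite of bond 1)
b5 →J1  (J1 needs exactly one e-in)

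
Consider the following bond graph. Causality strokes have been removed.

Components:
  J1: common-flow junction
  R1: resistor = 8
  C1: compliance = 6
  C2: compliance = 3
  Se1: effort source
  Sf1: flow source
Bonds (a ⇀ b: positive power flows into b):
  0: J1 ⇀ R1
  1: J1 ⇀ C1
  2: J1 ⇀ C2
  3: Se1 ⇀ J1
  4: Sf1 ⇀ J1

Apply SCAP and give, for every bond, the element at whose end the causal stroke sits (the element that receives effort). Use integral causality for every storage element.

b3 →J1  (Se1: effort source, stroke at far end)
b4 →Sf1  (Sf1: flow source, stroke at near end)
b0 →J1  (common-f at J1 fixed by 4)
b1 →J1  (J1 flow already set via bond 4)
b2 →J1  (J1: bond 4 brought flow, rest push out)

β0 →J1
β1 →J1
β2 →J1
β3 →J1
β4 →Sf1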